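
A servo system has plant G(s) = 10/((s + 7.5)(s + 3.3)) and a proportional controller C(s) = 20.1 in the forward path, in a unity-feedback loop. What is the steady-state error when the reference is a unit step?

The loop is type 0. Static position error constant K_pos = C(0)·G(0) = 20.1·0.404 = 8.121.
Steady-state error to a unit step: e_ss = 1/(1+K_pos) = 1/9.121 = 0.11.

0.11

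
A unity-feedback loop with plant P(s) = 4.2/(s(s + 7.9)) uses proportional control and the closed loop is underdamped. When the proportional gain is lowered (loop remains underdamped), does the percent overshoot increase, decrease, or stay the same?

ζ = 7.9/(2√(4.2K_p)) rises as K_p falls; higher damping means less overshoot.

decrease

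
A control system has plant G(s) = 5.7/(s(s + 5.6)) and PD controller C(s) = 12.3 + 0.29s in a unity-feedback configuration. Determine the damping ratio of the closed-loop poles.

Forward path: (12.3 + 0.29s)·5.7/(s(s+5.6)). The closed-loop characteristic equation is s² + (5.6 + 5.7·0.29)s + 5.7·12.3 = 0.
That is s² + 7.253s + 70.11 = 0, so ω_n = 8.373 rad/s and ζ = 7.253/(2·8.373) = 0.4331.

ζ = 0.433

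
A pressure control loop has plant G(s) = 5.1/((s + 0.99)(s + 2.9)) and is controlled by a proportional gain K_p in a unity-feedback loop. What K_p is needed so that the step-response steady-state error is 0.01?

Steady-state error for a unit step on this type-0 loop is 1/(1 + K_p·G(0)).
G(0) = 1.776. Require 1/(1 + K_p·1.776) = 0.01, so 1 + 1.776·K_p = 100.
K_p = (100 − 1)/1.776 = 55.7.

K_p = 55.7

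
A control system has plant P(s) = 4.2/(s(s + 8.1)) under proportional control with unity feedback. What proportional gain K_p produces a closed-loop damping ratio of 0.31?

Closed-loop characteristic equation: s² + 8.1s + K_p·4.2 = 0.
So ω_n = √(4.2K_p) and 2ζω_n = 8.1, giving ζ = 8.1/(2√(4.2K_p)).
Setting ζ = 0.31: √(4.2K_p) = 8.1/(2·0.31) = 13.06, so K_p = 170.7/4.2 = 40.6.

K_p = 40.6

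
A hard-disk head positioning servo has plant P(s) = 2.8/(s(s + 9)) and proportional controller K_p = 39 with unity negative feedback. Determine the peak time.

Closed-loop characteristic equation: s² + 9s + 109.2 = 0, so ω_n = 10.45 rad/s and ζ = 9/(2·10.45) = 0.4306.
Damped frequency ω_d = ω_n√(1−ζ²) = 9.431 rad/s, so peak time T_p = π/ω_d = 0.333 s.

T_p = 0.333 s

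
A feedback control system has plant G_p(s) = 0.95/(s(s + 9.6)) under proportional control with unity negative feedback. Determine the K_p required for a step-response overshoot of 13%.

From %OS = 100·exp(−πζ/√(1−ζ²)) = 13%, ζ = −ln(0.13)/√(π²+ln²(0.13)) = 0.5446.
Characteristic equation s² + 9.6s + 0.95K_p = 0 gives ζ = 9.6/(2√(0.95K_p)).
Setting ζ = 0.5446: √(0.95K_p) = 9.6/(2·0.5446) = 8.813, so K_p = 77.67/0.95 = 81.8.

K_p = 81.8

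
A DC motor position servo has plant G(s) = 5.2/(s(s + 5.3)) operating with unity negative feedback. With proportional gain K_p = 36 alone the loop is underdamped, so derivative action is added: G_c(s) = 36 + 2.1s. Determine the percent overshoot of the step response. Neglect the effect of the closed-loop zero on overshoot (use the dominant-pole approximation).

9.91%

Forward path: (36 + 2.1s)·5.2/(s(s+5.3)). The closed-loop characteristic equation is s² + (5.3 + 5.2·2.1)s + 5.2·36 = 0.
That is s² + 16.22s + 187.2 = 0, so ω_n = 13.68 rad/s and ζ = 16.22/(2·13.68) = 0.5927.
%OS = 100·exp(−πζ/√(1−ζ²)) = 9.91%.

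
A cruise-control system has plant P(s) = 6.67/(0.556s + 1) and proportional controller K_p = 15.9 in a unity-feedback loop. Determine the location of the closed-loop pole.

s = -192.5

Closed loop: T(s) = K_p·P/(1+K_p·P) = 106.1/(0.556s + 1 + 106.1), with pole at s = −(1 + 106.1)/0.556 = −192.5.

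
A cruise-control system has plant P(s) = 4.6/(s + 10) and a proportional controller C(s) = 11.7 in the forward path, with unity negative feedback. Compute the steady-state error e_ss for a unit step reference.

0.157

The loop is type 0. Static position error constant K_pos = C(0)·P(0) = 11.7·0.46 = 5.382.
Steady-state error to a unit step: e_ss = 1/(1+K_pos) = 1/6.382 = 0.157.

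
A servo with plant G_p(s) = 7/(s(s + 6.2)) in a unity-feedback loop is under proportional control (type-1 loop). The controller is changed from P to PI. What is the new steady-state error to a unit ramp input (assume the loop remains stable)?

0

The integrator raises the loop to type 2, so K_v → ∞ and e_ss to a ramp is zero.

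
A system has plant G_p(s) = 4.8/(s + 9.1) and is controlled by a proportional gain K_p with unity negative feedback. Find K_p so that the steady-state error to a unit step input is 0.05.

K_p = 36

Steady-state error for a unit step on this type-0 loop is 1/(1 + K_p·G_p(0)).
G_p(0) = 0.5275. Require 1/(1 + K_p·0.5275) = 0.05, so 1 + 0.5275·K_p = 20.
K_p = (20 − 1)/0.5275 = 36.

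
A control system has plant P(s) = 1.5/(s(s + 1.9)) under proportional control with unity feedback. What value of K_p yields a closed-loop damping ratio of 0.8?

K_p = 0.94

Closed-loop characteristic equation: s² + 1.9s + K_p·1.5 = 0.
So ω_n = √(1.5K_p) and 2ζω_n = 1.9, giving ζ = 1.9/(2√(1.5K_p)).
Setting ζ = 0.8: √(1.5K_p) = 1.9/(2·0.8) = 1.187, so K_p = 1.41/1.5 = 0.94.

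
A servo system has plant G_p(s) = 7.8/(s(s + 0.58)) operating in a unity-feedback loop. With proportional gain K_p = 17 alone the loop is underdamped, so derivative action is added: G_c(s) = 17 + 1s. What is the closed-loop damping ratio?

ζ = 0.364

Forward path: (17 + 1s)·7.8/(s(s+0.58)). The closed-loop characteristic equation is s² + (0.58 + 7.8·1)s + 7.8·17 = 0.
That is s² + 8.38s + 132.6 = 0, so ω_n = 11.52 rad/s and ζ = 8.38/(2·11.52) = 0.3639.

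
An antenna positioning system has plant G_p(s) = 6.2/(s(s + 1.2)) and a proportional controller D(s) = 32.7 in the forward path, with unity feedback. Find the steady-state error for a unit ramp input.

0.00592

The loop has one pole at the origin (type 1). Velocity error constant K_v = lim_{s→0} s·D(s)G_p(s) = 32.7·6.2/1.2 = 169.
Steady-state error to a unit ramp: e_ss = 1/K_v = 0.00592.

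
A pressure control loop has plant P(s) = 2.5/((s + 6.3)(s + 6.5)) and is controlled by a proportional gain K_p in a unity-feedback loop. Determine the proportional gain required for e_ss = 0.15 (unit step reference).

K_p = 92.8

The loop is type 0, so e_ss(step) = 1/(1 + K_pos) with K_pos = K_p·P(0).
P(0) = 0.06105. Require 1/(1 + K_p·0.06105) = 0.15, so 1 + 0.06105·K_p = 6.667.
K_p = (6.667 − 1)/0.06105 = 92.8.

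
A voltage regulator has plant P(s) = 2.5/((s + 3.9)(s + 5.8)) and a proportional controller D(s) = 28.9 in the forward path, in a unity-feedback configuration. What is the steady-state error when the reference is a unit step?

The loop is type 0. Static position error constant K_pos = D(0)·P(0) = 28.9·0.1105 = 3.194.
Steady-state error to a unit step: e_ss = 1/(1+K_pos) = 1/4.194 = 0.238.

0.238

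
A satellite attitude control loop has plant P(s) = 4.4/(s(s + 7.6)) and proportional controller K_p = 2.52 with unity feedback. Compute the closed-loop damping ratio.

ζ = 1.14

The closed-loop denominator is s(s+7.6) + 2.52·4.4 = s² + 7.6s + 11.09.
So ω_n² = 11.09 ⇒ ω_n = 3.33 rad/s, and ζ = 7.6/(2ω_n) = 1.14.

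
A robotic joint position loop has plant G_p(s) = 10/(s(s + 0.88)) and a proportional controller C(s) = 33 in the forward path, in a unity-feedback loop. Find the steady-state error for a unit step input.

The open loop C(s)G_p(s) has a pole at the origin (type 1), so the static position error constant is infinite and e_ss = 1/(1+∞) = 0.

0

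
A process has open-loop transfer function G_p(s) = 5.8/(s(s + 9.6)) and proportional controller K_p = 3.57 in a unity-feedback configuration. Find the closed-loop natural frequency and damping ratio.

ω_n = 4.55 rad/s, ζ = 1.05

1 + K_p·G_p(s) = 0 gives s² + 9.6s + 20.71 = 0.
So ω_n² = 20.71 ⇒ ω_n = 4.55 rad/s, and ζ = 9.6/(2ω_n) = 1.05.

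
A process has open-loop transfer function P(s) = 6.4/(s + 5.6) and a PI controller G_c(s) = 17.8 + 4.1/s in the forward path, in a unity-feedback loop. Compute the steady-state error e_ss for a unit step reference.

The open loop G_c(s)P(s) has a pole at the origin (type 1), so the static position error constant is infinite and e_ss = 1/(1+∞) = 0.

0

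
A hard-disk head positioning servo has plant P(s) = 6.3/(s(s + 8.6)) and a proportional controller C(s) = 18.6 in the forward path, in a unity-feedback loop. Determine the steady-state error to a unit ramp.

0.0734

The loop has one pole at the origin (type 1). Velocity error constant K_v = lim_{s→0} s·C(s)P(s) = 18.6·6.3/8.6 = 13.63.
Steady-state error to a unit ramp: e_ss = 1/K_v = 0.0734.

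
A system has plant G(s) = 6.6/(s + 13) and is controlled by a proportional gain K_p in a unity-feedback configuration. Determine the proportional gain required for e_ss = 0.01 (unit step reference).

Steady-state error for a unit step on this type-0 loop is 1/(1 + K_p·G(0)).
G(0) = 0.5077. Require 1/(1 + K_p·0.5077) = 0.01, so 1 + 0.5077·K_p = 100.
K_p = (100 − 1)/0.5077 = 195.

K_p = 195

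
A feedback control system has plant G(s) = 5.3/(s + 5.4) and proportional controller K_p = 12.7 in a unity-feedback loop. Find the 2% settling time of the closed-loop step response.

T_s ≈ 0.055 s

Closed-loop transfer function: T(s) = K_p·G(s)/(1 + K_p·G(s)) = 67.31/(s + 5.4 + 67.31) = 67.31/(s + 72.71).
Time constant τ = 1/72.71 = 0.01375 s, so the 2% settling time is about 4τ = 0.055 s.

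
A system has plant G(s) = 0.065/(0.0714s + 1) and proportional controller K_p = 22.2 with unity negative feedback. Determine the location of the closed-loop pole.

Closed loop: T(s) = K_p·G/(1+K_p·G) = 1.443/(0.0714s + 1 + 1.443), with pole at s = −(1 + 1.443)/0.0714 = −34.22.

s = -34.22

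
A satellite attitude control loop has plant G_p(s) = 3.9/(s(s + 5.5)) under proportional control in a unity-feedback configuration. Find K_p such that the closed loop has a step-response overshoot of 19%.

From %OS = 100·exp(−πζ/√(1−ζ²)) = 19%, ζ = −ln(0.19)/√(π²+ln²(0.19)) = 0.4673.
Characteristic equation s² + 5.5s + 3.9K_p = 0 gives ζ = 5.5/(2√(3.9K_p)).
Setting ζ = 0.4673: √(3.9K_p) = 5.5/(2·0.4673) = 5.884, so K_p = 34.62/3.9 = 8.88.

K_p = 8.88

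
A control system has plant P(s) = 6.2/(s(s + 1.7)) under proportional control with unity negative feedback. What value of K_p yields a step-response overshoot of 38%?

K_p = 1.35

From %OS = 100·exp(−πζ/√(1−ζ²)) = 38%, ζ = −ln(0.38)/√(π²+ln²(0.38)) = 0.2943.
Characteristic equation s² + 1.7s + 6.2K_p = 0 gives ζ = 1.7/(2√(6.2K_p)).
Setting ζ = 0.2943: √(6.2K_p) = 1.7/(2·0.2943) = 2.888, so K_p = 8.339/6.2 = 1.35.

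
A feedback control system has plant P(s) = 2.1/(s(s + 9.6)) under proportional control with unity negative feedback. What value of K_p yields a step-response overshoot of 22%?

From %OS = 100·exp(−πζ/√(1−ζ²)) = 22%, ζ = −ln(0.22)/√(π²+ln²(0.22)) = 0.4342.
Characteristic equation s² + 9.6s + 2.1K_p = 0 gives ζ = 9.6/(2√(2.1K_p)).
Setting ζ = 0.4342: √(2.1K_p) = 9.6/(2·0.4342) = 11.06, so K_p = 122.2/2.1 = 58.2.

K_p = 58.2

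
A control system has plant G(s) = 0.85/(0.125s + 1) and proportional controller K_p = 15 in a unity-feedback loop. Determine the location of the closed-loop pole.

s = -110

Closed loop: T(s) = K_p·G/(1+K_p·G) = 12.75/(0.125s + 1 + 12.75), with pole at s = −(1 + 12.75)/0.125 = −110.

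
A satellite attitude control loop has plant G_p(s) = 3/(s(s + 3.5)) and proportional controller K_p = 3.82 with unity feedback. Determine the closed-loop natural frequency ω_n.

ω_n = 3.39 rad/s

The closed-loop denominator is s(s+3.5) + 3.82·3 = s² + 3.5s + 11.46.
Matching s² + 2ζω_n s + ω_n²: ω_n = √11.46 = 3.385 rad/s and 2ζω_n = 3.5, so ζ = 3.5/(2·3.385) = 0.517.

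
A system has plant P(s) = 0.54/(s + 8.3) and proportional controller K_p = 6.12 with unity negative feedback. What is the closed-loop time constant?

Closed-loop transfer function: T(s) = K_p·P(s)/(1 + K_p·P(s)) = 3.305/(s + 8.3 + 3.305) = 3.305/(s + 11.6).
Time constant τ = 1/11.6 = 0.0862 s.

τ = 0.0862 s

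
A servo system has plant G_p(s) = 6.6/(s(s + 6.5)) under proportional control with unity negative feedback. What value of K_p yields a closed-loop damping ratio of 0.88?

K_p = 2.07

Closed-loop characteristic equation: s² + 6.5s + K_p·6.6 = 0.
So ω_n = √(6.6K_p) and 2ζω_n = 6.5, giving ζ = 6.5/(2√(6.6K_p)).
Setting ζ = 0.88: √(6.6K_p) = 6.5/(2·0.88) = 3.693, so K_p = 13.64/6.6 = 2.07.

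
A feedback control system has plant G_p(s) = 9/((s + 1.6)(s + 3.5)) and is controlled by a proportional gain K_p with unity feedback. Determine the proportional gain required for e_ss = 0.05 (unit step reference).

The loop is type 0, so e_ss(step) = 1/(1 + K_pos) with K_pos = K_p·G_p(0).
G_p(0) = 1.607. Require 1/(1 + K_p·1.607) = 0.05, so 1 + 1.607·K_p = 20.
K_p = (20 − 1)/1.607 = 11.8.

K_p = 11.8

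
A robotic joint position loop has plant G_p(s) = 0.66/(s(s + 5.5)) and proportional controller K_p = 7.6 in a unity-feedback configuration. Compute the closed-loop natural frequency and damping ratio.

The closed-loop denominator is s(s+5.5) + 7.6·0.66 = s² + 5.5s + 5.016.
Matching s² + 2ζω_n s + ω_n²: ω_n = √5.016 = 2.24 rad/s and 2ζω_n = 5.5, so ζ = 5.5/(2·2.24) = 1.23.

ω_n = 2.24 rad/s, ζ = 1.23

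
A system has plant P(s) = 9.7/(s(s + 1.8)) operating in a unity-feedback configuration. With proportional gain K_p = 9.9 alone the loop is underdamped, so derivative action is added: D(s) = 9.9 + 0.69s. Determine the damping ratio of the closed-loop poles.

ζ = 0.433

Forward path: (9.9 + 0.69s)·9.7/(s(s+1.8)). The closed-loop characteristic equation is s² + (1.8 + 9.7·0.69)s + 9.7·9.9 = 0.
That is s² + 8.493s + 96.03 = 0, so ω_n = 9.799 rad/s and ζ = 8.493/(2·9.799) = 0.4333.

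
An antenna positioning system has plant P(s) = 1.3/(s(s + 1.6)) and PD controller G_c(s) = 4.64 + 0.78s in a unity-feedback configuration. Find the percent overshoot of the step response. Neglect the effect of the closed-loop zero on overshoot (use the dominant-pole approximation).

13.9%

Forward path: (4.64 + 0.78s)·1.3/(s(s+1.6)). The closed-loop characteristic equation is s² + (1.6 + 1.3·0.78)s + 1.3·4.64 = 0.
That is s² + 2.614s + 6.032 = 0, so ω_n = 2.456 rad/s and ζ = 2.614/(2·2.456) = 0.5322.
%OS = 100·exp(−πζ/√(1−ζ²)) = 13.9%.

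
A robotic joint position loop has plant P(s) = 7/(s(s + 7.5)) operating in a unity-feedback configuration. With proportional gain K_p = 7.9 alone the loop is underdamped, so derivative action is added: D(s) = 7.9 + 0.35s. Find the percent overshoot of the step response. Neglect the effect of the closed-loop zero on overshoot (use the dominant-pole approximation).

5.91%

Forward path: (7.9 + 0.35s)·7/(s(s+7.5)). The closed-loop characteristic equation is s² + (7.5 + 7·0.35)s + 7·7.9 = 0.
That is s² + 9.95s + 55.3 = 0, so ω_n = 7.436 rad/s and ζ = 9.95/(2·7.436) = 0.669.
%OS = 100·exp(−πζ/√(1−ζ²)) = 5.91%.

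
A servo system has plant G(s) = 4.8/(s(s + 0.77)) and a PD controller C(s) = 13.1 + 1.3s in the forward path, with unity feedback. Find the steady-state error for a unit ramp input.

The loop has one pole at the origin (type 1). Velocity error constant K_v = lim_{s→0} s·C(s)G(s) = 13.1·4.8/0.77 = 81.66.
Steady-state error to a unit ramp: e_ss = 1/K_v = 0.0122.

0.0122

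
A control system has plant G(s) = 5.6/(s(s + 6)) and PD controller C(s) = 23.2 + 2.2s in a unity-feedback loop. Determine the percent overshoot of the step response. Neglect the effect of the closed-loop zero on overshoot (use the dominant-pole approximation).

Forward path: (23.2 + 2.2s)·5.6/(s(s+6)). The closed-loop characteristic equation is s² + (6 + 5.6·2.2)s + 5.6·23.2 = 0.
That is s² + 18.32s + 129.9 = 0, so ω_n = 11.4 rad/s and ζ = 18.32/(2·11.4) = 0.8036.
%OS = 100·exp(−πζ/√(1−ζ²)) = 1.44%.

1.44%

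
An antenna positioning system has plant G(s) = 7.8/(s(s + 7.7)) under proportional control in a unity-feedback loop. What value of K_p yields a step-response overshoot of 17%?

From %OS = 100·exp(−πζ/√(1−ζ²)) = 17%, ζ = −ln(0.17)/√(π²+ln²(0.17)) = 0.4913.
Characteristic equation s² + 7.7s + 7.8K_p = 0 gives ζ = 7.7/(2√(7.8K_p)).
Setting ζ = 0.4913: √(7.8K_p) = 7.7/(2·0.4913) = 7.837, so K_p = 61.41/7.8 = 7.87.

K_p = 7.87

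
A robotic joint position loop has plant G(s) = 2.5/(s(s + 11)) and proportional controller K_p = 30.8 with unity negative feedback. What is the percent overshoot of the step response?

The closed-loop denominator s² + 11s + 77 gives ω_n = √77 = 8.775 and ζ = 11/(2ω_n) = 0.6268.
%OS = 100·exp(−πζ/√(1−ζ²)) = 100·exp(−π·0.6268/√0.6071) = 7.99%.

7.99%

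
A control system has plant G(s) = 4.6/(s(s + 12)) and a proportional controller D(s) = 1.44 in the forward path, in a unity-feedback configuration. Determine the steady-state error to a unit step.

0

The open loop D(s)G(s) has a pole at the origin (type 1), so the static position error constant is infinite and e_ss = 1/(1+∞) = 0.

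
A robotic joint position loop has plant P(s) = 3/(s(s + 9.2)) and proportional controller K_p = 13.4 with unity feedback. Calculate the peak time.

T_p = 0.72 s

Closed-loop characteristic equation: s² + 9.2s + 40.2 = 0, so ω_n = 6.34 rad/s and ζ = 9.2/(2·6.34) = 0.7255.
Damped frequency ω_d = ω_n√(1−ζ²) = 4.363 rad/s, so peak time T_p = π/ω_d = 0.72 s.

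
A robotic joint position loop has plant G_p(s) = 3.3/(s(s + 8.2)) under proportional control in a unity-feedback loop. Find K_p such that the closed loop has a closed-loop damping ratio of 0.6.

Closed-loop characteristic equation: s² + 8.2s + K_p·3.3 = 0.
So ω_n = √(3.3K_p) and 2ζω_n = 8.2, giving ζ = 8.2/(2√(3.3K_p)).
Setting ζ = 0.6: √(3.3K_p) = 8.2/(2·0.6) = 6.833, so K_p = 46.69/3.3 = 14.1.

K_p = 14.1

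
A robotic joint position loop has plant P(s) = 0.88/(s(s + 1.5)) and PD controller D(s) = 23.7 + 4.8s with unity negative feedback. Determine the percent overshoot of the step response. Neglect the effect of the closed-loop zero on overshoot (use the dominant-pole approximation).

7.99%

Forward path: (23.7 + 4.8s)·0.88/(s(s+1.5)). The closed-loop characteristic equation is s² + (1.5 + 0.88·4.8)s + 0.88·23.7 = 0.
That is s² + 5.724s + 20.86 = 0, so ω_n = 4.567 rad/s and ζ = 5.724/(2·4.567) = 0.6267.
%OS = 100·exp(−πζ/√(1−ζ²)) = 7.99%.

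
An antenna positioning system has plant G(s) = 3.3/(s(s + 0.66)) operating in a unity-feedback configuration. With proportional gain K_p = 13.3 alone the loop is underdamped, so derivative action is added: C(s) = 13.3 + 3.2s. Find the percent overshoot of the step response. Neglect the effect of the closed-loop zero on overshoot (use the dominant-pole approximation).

0.673%

Forward path: (13.3 + 3.2s)·3.3/(s(s+0.66)). The closed-loop characteristic equation is s² + (0.66 + 3.3·3.2)s + 3.3·13.3 = 0.
That is s² + 11.22s + 43.89 = 0, so ω_n = 6.625 rad/s and ζ = 11.22/(2·6.625) = 0.8468.
%OS = 100·exp(−πζ/√(1−ζ²)) = 0.673%.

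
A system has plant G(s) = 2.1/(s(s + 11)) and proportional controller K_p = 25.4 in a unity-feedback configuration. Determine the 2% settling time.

T_s ≈ 0.727 s

Closed-loop characteristic equation: s² + 11s + 53.34 = 0, so ω_n = 7.303 rad/s and ζ = 11/(2·7.303) = 0.7531.
2% settling time T_s ≈ 4/(ζω_n) = 4/5.5 = 0.727 s.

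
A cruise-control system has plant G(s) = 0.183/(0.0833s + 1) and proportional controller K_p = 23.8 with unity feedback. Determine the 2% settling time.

T_s ≈ 0.0622 s

Closed loop: T(s) = K_p·G/(1+K_p·G) = 4.355/(0.0833s + 1 + 4.355), with pole at s = −(1 + 4.355)/0.0833 = −64.29.
τ = 1/64.29 = 0.01555 s, so 2% settling time ≈ 4τ = 0.0622 s.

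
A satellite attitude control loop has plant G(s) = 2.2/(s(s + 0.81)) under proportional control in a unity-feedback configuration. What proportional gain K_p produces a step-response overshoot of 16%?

From %OS = 100·exp(−πζ/√(1−ζ²)) = 16%, ζ = −ln(0.16)/√(π²+ln²(0.16)) = 0.5039.
Characteristic equation s² + 0.81s + 2.2K_p = 0 gives ζ = 0.81/(2√(2.2K_p)).
Setting ζ = 0.5039: √(2.2K_p) = 0.81/(2·0.5039) = 0.8038, so K_p = 0.6461/2.2 = 0.294.

K_p = 0.294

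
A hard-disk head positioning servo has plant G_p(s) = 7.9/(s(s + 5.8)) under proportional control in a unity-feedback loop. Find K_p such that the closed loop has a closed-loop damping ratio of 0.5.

Closed-loop characteristic equation: s² + 5.8s + K_p·7.9 = 0.
So ω_n = √(7.9K_p) and 2ζω_n = 5.8, giving ζ = 5.8/(2√(7.9K_p)).
Setting ζ = 0.5: √(7.9K_p) = 5.8/(2·0.5) = 5.8, so K_p = 33.64/7.9 = 4.26.

K_p = 4.26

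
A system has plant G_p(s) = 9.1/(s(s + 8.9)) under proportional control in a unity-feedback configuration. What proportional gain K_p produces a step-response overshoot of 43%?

K_p = 32.3

From %OS = 100·exp(−πζ/√(1−ζ²)) = 43%, ζ = −ln(0.43)/√(π²+ln²(0.43)) = 0.2594.
Characteristic equation s² + 8.9s + 9.1K_p = 0 gives ζ = 8.9/(2√(9.1K_p)).
Setting ζ = 0.2594: √(9.1K_p) = 8.9/(2·0.2594) = 17.15, so K_p = 294.2/9.1 = 32.3.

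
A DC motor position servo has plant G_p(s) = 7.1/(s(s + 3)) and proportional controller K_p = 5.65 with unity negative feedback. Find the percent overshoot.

46.5%

From 1 + K_pG_p(s) = 0: s² + 3s + 40.12 = 0 ⇒ ω_n = 6.334, ζ = 0.2368.
%OS = 100·exp(−πζ/√(1−ζ²)) = 100·exp(−π·0.2368/√0.9439) = 46.5%.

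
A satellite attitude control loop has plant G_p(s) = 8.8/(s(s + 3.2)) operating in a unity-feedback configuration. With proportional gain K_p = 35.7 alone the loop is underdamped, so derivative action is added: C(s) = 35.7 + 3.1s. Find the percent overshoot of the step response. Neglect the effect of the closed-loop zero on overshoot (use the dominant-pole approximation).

0.504%

Forward path: (35.7 + 3.1s)·8.8/(s(s+3.2)). The closed-loop characteristic equation is s² + (3.2 + 8.8·3.1)s + 8.8·35.7 = 0.
That is s² + 30.48s + 314.2 = 0, so ω_n = 17.72 rad/s and ζ = 30.48/(2·17.72) = 0.8598.
%OS = 100·exp(−πζ/√(1−ζ²)) = 0.504%.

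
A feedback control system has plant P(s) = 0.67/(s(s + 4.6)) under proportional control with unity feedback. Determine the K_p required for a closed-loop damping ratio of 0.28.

Closed-loop characteristic equation: s² + 4.6s + K_p·0.67 = 0.
So ω_n = √(0.67K_p) and 2ζω_n = 4.6, giving ζ = 4.6/(2√(0.67K_p)).
Setting ζ = 0.28: √(0.67K_p) = 4.6/(2·0.28) = 8.214, so K_p = 67.47/0.67 = 101.

K_p = 101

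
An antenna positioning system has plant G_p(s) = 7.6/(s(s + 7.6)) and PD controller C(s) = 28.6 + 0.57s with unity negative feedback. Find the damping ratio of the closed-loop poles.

Forward path: (28.6 + 0.57s)·7.6/(s(s+7.6)). The closed-loop characteristic equation is s² + (7.6 + 7.6·0.57)s + 7.6·28.6 = 0.
That is s² + 11.93s + 217.4 = 0, so ω_n = 14.74 rad/s and ζ = 11.93/(2·14.74) = 0.4047.

ζ = 0.405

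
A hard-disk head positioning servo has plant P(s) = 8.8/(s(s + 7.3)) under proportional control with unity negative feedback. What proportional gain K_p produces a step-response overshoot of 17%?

From %OS = 100·exp(−πζ/√(1−ζ²)) = 17%, ζ = −ln(0.17)/√(π²+ln²(0.17)) = 0.4913.
Characteristic equation s² + 7.3s + 8.8K_p = 0 gives ζ = 7.3/(2√(8.8K_p)).
Setting ζ = 0.4913: √(8.8K_p) = 7.3/(2·0.4913) = 7.43, so K_p = 55.2/8.8 = 6.27.

K_p = 6.27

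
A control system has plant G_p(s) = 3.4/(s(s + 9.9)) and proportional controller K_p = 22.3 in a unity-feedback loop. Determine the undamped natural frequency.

1 + K_p·G_p(s) = 0 gives s² + 9.9s + 75.82 = 0.
Matching s² + 2ζω_n s + ω_n²: ω_n = √75.82 = 8.707 rad/s and 2ζω_n = 9.9, so ζ = 9.9/(2·8.707) = 0.568.

ω_n = 8.71 rad/s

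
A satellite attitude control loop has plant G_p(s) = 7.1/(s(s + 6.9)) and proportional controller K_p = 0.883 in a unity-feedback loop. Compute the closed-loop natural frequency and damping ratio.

The closed-loop denominator is s(s+6.9) + 0.883·7.1 = s² + 6.9s + 6.269.
So ω_n² = 6.269 ⇒ ω_n = 2.504 rad/s, and ζ = 6.9/(2ω_n) = 1.38.

ω_n = 2.5 rad/s, ζ = 1.38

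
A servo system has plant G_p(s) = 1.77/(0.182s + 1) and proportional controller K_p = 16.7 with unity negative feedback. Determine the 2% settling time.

Closed loop: T(s) = K_p·G_p/(1+K_p·G_p) = 29.56/(0.182s + 1 + 29.56), with pole at s = −(1 + 29.56)/0.182 = −167.9.
τ = 1/167.9 = 0.005956 s, so 2% settling time ≈ 4τ = 0.0238 s.

T_s ≈ 0.0238 s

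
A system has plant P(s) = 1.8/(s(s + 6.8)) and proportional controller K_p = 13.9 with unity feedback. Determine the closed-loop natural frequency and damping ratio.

1 + K_p·P(s) = 0 gives s² + 6.8s + 25.02 = 0.
So ω_n² = 25.02 ⇒ ω_n = 5.002 rad/s, and ζ = 6.8/(2ω_n) = 0.68.

ω_n = 5 rad/s, ζ = 0.68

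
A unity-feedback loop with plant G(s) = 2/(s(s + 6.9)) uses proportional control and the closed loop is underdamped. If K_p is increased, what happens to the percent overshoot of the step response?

Characteristic equation s² + 6.9s + K_p·2 = 0: raising K_p raises ω_n while 2ζω_n = 6.9 is fixed, so ζ falls and overshoot grows.

increase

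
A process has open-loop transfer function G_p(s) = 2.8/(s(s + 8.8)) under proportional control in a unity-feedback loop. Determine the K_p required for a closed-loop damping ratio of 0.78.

K_p = 11.4

Closed-loop characteristic equation: s² + 8.8s + K_p·2.8 = 0.
So ω_n = √(2.8K_p) and 2ζω_n = 8.8, giving ζ = 8.8/(2√(2.8K_p)).
Setting ζ = 0.78: √(2.8K_p) = 8.8/(2·0.78) = 5.641, so K_p = 31.82/2.8 = 11.4.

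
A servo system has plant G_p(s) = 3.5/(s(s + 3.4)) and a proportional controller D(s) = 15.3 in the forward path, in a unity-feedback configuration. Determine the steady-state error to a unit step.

The open loop D(s)G_p(s) has a pole at the origin (type 1), so the static position error constant is infinite and e_ss = 1/(1+∞) = 0.

0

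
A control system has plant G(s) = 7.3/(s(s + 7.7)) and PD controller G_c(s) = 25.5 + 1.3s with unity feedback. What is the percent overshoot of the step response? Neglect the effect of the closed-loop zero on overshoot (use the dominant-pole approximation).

Forward path: (25.5 + 1.3s)·7.3/(s(s+7.7)). The closed-loop characteristic equation is s² + (7.7 + 7.3·1.3)s + 7.3·25.5 = 0.
That is s² + 17.19s + 186.2 = 0, so ω_n = 13.64 rad/s and ζ = 17.19/(2·13.64) = 0.63.
%OS = 100·exp(−πζ/√(1−ζ²)) = 7.82%.

7.82%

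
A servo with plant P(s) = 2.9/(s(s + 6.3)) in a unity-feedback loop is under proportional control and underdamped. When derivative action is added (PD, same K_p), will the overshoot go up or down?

decrease

The derivative term adds K·K_d to the s-coefficient of the characteristic equation, raising 2ζω_n while ω_n is unchanged; ζ increases, so overshoot decreases.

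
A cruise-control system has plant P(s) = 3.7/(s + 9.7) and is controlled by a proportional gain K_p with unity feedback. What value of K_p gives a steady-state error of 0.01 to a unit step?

The loop is type 0, so e_ss(step) = 1/(1 + K_pos) with K_pos = K_p·P(0).
P(0) = 0.3814. Require 1/(1 + K_p·0.3814) = 0.01, so 1 + 0.3814·K_p = 100.
K_p = (100 − 1)/0.3814 = 260.

K_p = 260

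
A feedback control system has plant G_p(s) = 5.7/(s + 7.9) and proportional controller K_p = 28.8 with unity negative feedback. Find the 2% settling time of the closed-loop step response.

Closed-loop transfer function: T(s) = K_p·G_p(s)/(1 + K_p·G_p(s)) = 164.2/(s + 7.9 + 164.2) = 164.2/(s + 172.1).
Time constant τ = 1/172.1 = 0.005812 s, so the 2% settling time is about 4τ = 0.0232 s.

T_s ≈ 0.0232 s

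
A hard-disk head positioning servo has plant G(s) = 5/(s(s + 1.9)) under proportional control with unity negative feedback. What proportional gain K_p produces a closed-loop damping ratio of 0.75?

Closed-loop characteristic equation: s² + 1.9s + K_p·5 = 0.
So ω_n = √(5K_p) and 2ζω_n = 1.9, giving ζ = 1.9/(2√(5K_p)).
Setting ζ = 0.75: √(5K_p) = 1.9/(2·0.75) = 1.267, so K_p = 1.604/5 = 0.321.

K_p = 0.321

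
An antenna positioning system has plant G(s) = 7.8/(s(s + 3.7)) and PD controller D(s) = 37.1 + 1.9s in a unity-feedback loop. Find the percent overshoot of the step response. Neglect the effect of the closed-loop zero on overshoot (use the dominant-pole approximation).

Forward path: (37.1 + 1.9s)·7.8/(s(s+3.7)). The closed-loop characteristic equation is s² + (3.7 + 7.8·1.9)s + 7.8·37.1 = 0.
That is s² + 18.52s + 289.4 = 0, so ω_n = 17.01 rad/s and ζ = 18.52/(2·17.01) = 0.5443.
%OS = 100·exp(−πζ/√(1−ζ²)) = 13%.

13%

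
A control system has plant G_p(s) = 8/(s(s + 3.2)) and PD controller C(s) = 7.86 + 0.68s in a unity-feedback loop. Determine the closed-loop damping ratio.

ζ = 0.545

Forward path: (7.86 + 0.68s)·8/(s(s+3.2)). The closed-loop characteristic equation is s² + (3.2 + 8·0.68)s + 8·7.86 = 0.
That is s² + 8.64s + 62.88 = 0, so ω_n = 7.93 rad/s and ζ = 8.64/(2·7.93) = 0.5448.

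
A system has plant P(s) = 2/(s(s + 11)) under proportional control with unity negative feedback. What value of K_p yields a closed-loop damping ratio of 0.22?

K_p = 312

Closed-loop characteristic equation: s² + 11s + K_p·2 = 0.
So ω_n = √(2K_p) and 2ζω_n = 11, giving ζ = 11/(2√(2K_p)).
Setting ζ = 0.22: √(2K_p) = 11/(2·0.22) = 25, so K_p = 625/2 = 312.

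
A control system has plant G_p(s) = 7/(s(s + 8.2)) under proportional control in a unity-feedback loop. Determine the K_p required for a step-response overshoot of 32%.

From %OS = 100·exp(−πζ/√(1−ζ²)) = 32%, ζ = −ln(0.32)/√(π²+ln²(0.32)) = 0.341.
Characteristic equation s² + 8.2s + 7K_p = 0 gives ζ = 8.2/(2√(7K_p)).
Setting ζ = 0.341: √(7K_p) = 8.2/(2·0.341) = 12.02, so K_p = 144.6/7 = 20.7.

K_p = 20.7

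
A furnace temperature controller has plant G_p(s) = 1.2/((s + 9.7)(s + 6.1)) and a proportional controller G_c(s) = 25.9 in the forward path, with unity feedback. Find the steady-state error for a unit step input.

0.656

The loop is type 0. Static position error constant K_pos = G_c(0)·G_p(0) = 25.9·0.02028 = 0.5253.
Steady-state error to a unit step: e_ss = 1/(1+K_pos) = 1/1.525 = 0.656.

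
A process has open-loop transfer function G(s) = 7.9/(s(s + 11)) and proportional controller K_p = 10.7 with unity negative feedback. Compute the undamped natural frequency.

1 + K_p·G(s) = 0 gives s² + 11s + 84.53 = 0.
Matching s² + 2ζω_n s + ω_n²: ω_n = √84.53 = 9.194 rad/s and 2ζω_n = 11, so ζ = 11/(2·9.194) = 0.598.

ω_n = 9.19 rad/s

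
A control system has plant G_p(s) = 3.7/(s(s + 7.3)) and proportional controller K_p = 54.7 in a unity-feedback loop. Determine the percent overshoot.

From 1 + K_pG_p(s) = 0: s² + 7.3s + 202.4 = 0 ⇒ ω_n = 14.23, ζ = 0.2566.
%OS = 100·exp(−πζ/√(1−ζ²)) = 100·exp(−π·0.2566/√0.9342) = 43.4%.

43.4%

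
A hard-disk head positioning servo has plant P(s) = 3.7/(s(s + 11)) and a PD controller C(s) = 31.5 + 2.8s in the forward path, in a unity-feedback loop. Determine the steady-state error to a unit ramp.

0.0944

The loop has one pole at the origin (type 1). Velocity error constant K_v = lim_{s→0} s·C(s)P(s) = 31.5·3.7/11 = 10.6.
Steady-state error to a unit ramp: e_ss = 1/K_v = 0.0944.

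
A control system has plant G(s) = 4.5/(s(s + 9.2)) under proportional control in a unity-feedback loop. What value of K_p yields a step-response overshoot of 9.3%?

From %OS = 100·exp(−πζ/√(1−ζ²)) = 9.3%, ζ = −ln(0.093)/√(π²+ln²(0.093)) = 0.6031.
Characteristic equation s² + 9.2s + 4.5K_p = 0 gives ζ = 9.2/(2√(4.5K_p)).
Setting ζ = 0.6031: √(4.5K_p) = 9.2/(2·0.6031) = 7.628, so K_p = 58.18/4.5 = 12.9.

K_p = 12.9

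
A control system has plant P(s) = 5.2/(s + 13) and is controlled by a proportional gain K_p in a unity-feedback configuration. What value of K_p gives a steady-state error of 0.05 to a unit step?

K_p = 47.5

Steady-state error for a unit step on this type-0 loop is 1/(1 + K_p·P(0)).
P(0) = 0.4. Require 1/(1 + K_p·0.4) = 0.05, so 1 + 0.4·K_p = 20.
K_p = (20 − 1)/0.4 = 47.5.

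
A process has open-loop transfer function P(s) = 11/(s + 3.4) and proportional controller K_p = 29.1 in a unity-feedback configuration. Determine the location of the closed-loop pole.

s = -323.5

Closed-loop transfer function: T(s) = K_p·P(s)/(1 + K_p·P(s)) = 320.1/(s + 3.4 + 320.1) = 320.1/(s + 323.5).
The closed-loop pole is at s = −323.5.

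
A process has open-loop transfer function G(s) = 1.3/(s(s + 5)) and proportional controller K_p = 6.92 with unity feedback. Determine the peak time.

T_p = 1.9 s

The closed-loop denominator s² + 5s + 8.996 gives ω_n = √8.996 = 2.999 and ζ = 5/(2ω_n) = 0.8335.
Damped frequency ω_d = ω_n√(1−ζ²) = 1.657 rad/s, so peak time T_p = π/ω_d = 1.9 s.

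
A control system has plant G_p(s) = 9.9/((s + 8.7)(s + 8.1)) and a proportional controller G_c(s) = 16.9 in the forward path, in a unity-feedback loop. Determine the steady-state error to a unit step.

The loop is type 0. Static position error constant K_pos = G_c(0)·G_p(0) = 16.9·0.1405 = 2.374.
Steady-state error to a unit step: e_ss = 1/(1+K_pos) = 1/3.374 = 0.296.

0.296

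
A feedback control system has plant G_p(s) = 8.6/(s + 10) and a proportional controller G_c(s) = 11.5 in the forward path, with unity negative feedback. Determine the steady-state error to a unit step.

0.0918

The loop is type 0. Static position error constant K_pos = G_c(0)·G_p(0) = 11.5·0.86 = 9.89.
Steady-state error to a unit step: e_ss = 1/(1+K_pos) = 1/10.89 = 0.0918.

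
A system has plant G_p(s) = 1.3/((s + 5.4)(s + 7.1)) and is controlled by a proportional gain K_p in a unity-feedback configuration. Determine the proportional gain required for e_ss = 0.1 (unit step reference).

K_p = 265

The loop is type 0, so e_ss(step) = 1/(1 + K_pos) with K_pos = K_p·G_p(0).
G_p(0) = 0.03391. Require 1/(1 + K_p·0.03391) = 0.1, so 1 + 0.03391·K_p = 10.
K_p = (10 − 1)/0.03391 = 265.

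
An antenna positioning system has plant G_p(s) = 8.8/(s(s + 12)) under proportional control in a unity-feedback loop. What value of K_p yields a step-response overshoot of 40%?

From %OS = 100·exp(−πζ/√(1−ζ²)) = 40%, ζ = −ln(0.4)/√(π²+ln²(0.4)) = 0.28.
Characteristic equation s² + 12s + 8.8K_p = 0 gives ζ = 12/(2√(8.8K_p)).
Setting ζ = 0.28: √(8.8K_p) = 12/(2·0.28) = 21.43, so K_p = 459.2/8.8 = 52.2.

K_p = 52.2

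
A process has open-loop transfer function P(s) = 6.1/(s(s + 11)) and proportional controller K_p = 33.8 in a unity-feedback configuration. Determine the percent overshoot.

From 1 + K_pP(s) = 0: s² + 11s + 206.2 = 0 ⇒ ω_n = 14.36, ζ = 0.383.
%OS = 100·exp(−πζ/√(1−ζ²)) = 100·exp(−π·0.383/√0.8533) = 27.2%.

27.2%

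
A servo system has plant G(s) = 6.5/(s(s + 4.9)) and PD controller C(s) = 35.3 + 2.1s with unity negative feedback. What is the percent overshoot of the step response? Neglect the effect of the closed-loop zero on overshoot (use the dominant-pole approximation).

8.78%

Forward path: (35.3 + 2.1s)·6.5/(s(s+4.9)). The closed-loop characteristic equation is s² + (4.9 + 6.5·2.1)s + 6.5·35.3 = 0.
That is s² + 18.55s + 229.4 = 0, so ω_n = 15.15 rad/s and ζ = 18.55/(2·15.15) = 0.6123.
%OS = 100·exp(−πζ/√(1−ζ²)) = 8.78%.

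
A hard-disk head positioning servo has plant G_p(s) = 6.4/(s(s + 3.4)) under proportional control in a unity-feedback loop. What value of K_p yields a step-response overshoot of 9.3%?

From %OS = 100·exp(−πζ/√(1−ζ²)) = 9.3%, ζ = −ln(0.093)/√(π²+ln²(0.093)) = 0.6031.
Characteristic equation s² + 3.4s + 6.4K_p = 0 gives ζ = 3.4/(2√(6.4K_p)).
Setting ζ = 0.6031: √(6.4K_p) = 3.4/(2·0.6031) = 2.819, so K_p = 7.946/6.4 = 1.24.

K_p = 1.24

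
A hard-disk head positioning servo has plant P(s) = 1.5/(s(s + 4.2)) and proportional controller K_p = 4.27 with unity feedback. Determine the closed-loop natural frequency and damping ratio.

ω_n = 2.53 rad/s, ζ = 0.83

1 + K_p·P(s) = 0 gives s² + 4.2s + 6.405 = 0.
Matching s² + 2ζω_n s + ω_n²: ω_n = √6.405 = 2.531 rad/s and 2ζω_n = 4.2, so ζ = 4.2/(2·2.531) = 0.83.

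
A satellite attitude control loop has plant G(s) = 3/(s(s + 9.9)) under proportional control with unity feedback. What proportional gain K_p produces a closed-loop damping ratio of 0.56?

Closed-loop characteristic equation: s² + 9.9s + K_p·3 = 0.
So ω_n = √(3K_p) and 2ζω_n = 9.9, giving ζ = 9.9/(2√(3K_p)).
Setting ζ = 0.56: √(3K_p) = 9.9/(2·0.56) = 8.839, so K_p = 78.13/3 = 26.

K_p = 26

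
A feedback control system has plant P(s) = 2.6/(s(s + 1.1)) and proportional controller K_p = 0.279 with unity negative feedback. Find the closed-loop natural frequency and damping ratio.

ω_n = 0.852 rad/s, ζ = 0.646

The closed-loop denominator is s(s+1.1) + 0.279·2.6 = s² + 1.1s + 0.7254.
So ω_n² = 0.7254 ⇒ ω_n = 0.8517 rad/s, and ζ = 1.1/(2ω_n) = 0.646.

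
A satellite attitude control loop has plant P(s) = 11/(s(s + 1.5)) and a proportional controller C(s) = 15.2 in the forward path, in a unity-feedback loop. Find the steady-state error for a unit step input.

0

The open loop C(s)P(s) has a pole at the origin (type 1), so the static position error constant is infinite and e_ss = 1/(1+∞) = 0.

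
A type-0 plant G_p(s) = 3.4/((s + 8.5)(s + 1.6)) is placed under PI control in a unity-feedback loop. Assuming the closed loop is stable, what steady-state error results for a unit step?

0

The PI controller's integrator makes the forward path type 1, so e_ss to a step is zero.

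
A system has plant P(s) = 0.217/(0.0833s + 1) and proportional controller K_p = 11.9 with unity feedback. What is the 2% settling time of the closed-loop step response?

Closed loop: T(s) = K_p·P/(1+K_p·P) = 2.582/(0.0833s + 1 + 2.582), with pole at s = −(1 + 2.582)/0.0833 = −43.
τ = 1/43 = 0.02325 s, so 2% settling time ≈ 4τ = 0.093 s.

T_s ≈ 0.093 s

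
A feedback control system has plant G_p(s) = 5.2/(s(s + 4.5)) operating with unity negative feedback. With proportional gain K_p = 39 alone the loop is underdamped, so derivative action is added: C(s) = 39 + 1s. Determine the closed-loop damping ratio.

Forward path: (39 + 1s)·5.2/(s(s+4.5)). The closed-loop characteristic equation is s² + (4.5 + 5.2·1)s + 5.2·39 = 0.
That is s² + 9.7s + 202.8 = 0, so ω_n = 14.24 rad/s and ζ = 9.7/(2·14.24) = 0.3406.

ζ = 0.341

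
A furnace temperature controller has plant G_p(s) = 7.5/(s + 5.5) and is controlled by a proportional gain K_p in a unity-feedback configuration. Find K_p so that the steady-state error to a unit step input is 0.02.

K_p = 35.9

The loop is type 0, so e_ss(step) = 1/(1 + K_pos) with K_pos = K_p·G_p(0).
G_p(0) = 1.364. Require 1/(1 + K_p·1.364) = 0.02, so 1 + 1.364·K_p = 50.
K_p = (50 − 1)/1.364 = 35.9.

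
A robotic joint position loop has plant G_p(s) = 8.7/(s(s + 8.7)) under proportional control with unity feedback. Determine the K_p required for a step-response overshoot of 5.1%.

From %OS = 100·exp(−πζ/√(1−ζ²)) = 5.1%, ζ = −ln(0.051)/√(π²+ln²(0.051)) = 0.6877.
Characteristic equation s² + 8.7s + 8.7K_p = 0 gives ζ = 8.7/(2√(8.7K_p)).
Setting ζ = 0.6877: √(8.7K_p) = 8.7/(2·0.6877) = 6.325, so K_p = 40.01/8.7 = 4.6.

K_p = 4.6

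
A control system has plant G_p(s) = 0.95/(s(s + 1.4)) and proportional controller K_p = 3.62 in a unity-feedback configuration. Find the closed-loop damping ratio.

ζ = 0.377

The closed-loop denominator is s(s+1.4) + 3.62·0.95 = s² + 1.4s + 3.439.
So ω_n² = 3.439 ⇒ ω_n = 1.854 rad/s, and ζ = 1.4/(2ω_n) = 0.377.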